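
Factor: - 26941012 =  - 2^2 * 7^1*19^1 *89^1*569^1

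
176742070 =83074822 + 93667248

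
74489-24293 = 50196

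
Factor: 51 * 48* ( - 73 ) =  - 2^4*3^2* 17^1*73^1= - 178704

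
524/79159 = 524/79159 = 0.01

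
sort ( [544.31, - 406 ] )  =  [ - 406,  544.31]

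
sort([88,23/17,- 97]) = [- 97, 23/17,88]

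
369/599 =369/599=0.62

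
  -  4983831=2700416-7684247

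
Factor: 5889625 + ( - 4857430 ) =3^1 * 5^1 *68813^1 = 1032195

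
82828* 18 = 1490904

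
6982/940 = 3491/470=7.43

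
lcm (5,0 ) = 0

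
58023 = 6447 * 9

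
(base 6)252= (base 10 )104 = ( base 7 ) 206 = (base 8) 150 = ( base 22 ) 4g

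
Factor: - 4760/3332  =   - 2^1*5^1*7^(-1)= - 10/7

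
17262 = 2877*6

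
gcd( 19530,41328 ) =126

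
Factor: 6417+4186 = 10603 = 23^1*461^1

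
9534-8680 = 854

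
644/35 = 92/5 = 18.40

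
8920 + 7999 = 16919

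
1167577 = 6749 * 173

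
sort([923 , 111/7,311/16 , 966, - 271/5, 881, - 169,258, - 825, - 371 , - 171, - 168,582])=[  -  825, - 371, - 171, - 169, - 168  , -271/5,  111/7, 311/16,258,  582,881,923,966 ]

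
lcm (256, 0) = 0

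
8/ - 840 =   -  1 + 104/105 = - 0.01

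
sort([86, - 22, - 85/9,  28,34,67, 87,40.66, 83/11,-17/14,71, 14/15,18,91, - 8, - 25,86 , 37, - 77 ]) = [  -  77, - 25, - 22, - 85/9, - 8, - 17/14  ,  14/15, 83/11, 18, 28, 34, 37,40.66,67,71,86, 86,  87,  91 ] 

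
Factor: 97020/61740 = 11/7= 7^( - 1)*11^1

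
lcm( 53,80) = 4240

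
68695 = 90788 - 22093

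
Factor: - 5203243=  - 5203243^1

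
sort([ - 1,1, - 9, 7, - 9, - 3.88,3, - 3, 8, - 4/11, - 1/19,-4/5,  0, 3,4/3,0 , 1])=[-9, - 9, - 3.88, - 3, - 1, - 4/5 ,  -  4/11, - 1/19, 0, 0 , 1,1,4/3,3, 3,7,8 ] 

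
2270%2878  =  2270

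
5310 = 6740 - 1430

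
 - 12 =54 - 66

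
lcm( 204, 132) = 2244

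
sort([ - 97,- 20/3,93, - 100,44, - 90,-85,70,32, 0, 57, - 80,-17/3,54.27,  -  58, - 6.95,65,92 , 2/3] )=[ - 100, - 97,  -  90, - 85,  -  80, - 58, - 6.95,- 20/3,-17/3, 0,2/3,32, 44 , 54.27,57 , 65,70, 92, 93]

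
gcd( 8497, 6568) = 1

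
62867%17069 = 11660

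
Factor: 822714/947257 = 2^1 * 3^1*17^( - 1 )*55721^( - 1)*137119^1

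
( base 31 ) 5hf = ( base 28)6MR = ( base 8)12343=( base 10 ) 5347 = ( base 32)573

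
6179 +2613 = 8792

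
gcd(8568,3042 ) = 18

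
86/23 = 3 + 17/23  =  3.74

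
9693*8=77544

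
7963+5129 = 13092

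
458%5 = 3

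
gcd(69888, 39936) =9984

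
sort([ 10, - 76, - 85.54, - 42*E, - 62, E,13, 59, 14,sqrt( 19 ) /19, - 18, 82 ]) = [ - 42*E , - 85.54, -76, - 62, - 18,sqrt( 19) /19,  E, 10, 13,14, 59, 82] 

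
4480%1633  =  1214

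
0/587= 0= 0.00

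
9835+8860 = 18695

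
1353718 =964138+389580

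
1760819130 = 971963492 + 788855638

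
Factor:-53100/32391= - 2^2*5^2*61^ (-1) = - 100/61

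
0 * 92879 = 0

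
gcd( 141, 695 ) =1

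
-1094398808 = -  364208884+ - 730189924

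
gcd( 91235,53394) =1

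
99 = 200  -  101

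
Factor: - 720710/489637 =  - 970/659 = - 2^1 * 5^1* 97^1*659^( - 1) 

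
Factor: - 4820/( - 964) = 5^1 = 5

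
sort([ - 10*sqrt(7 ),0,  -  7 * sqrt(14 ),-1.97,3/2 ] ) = [ - 10*sqrt(7),-7*sqrt(14 ), - 1.97, 0,3/2]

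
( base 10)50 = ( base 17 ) 2g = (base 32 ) 1I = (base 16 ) 32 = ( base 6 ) 122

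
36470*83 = 3027010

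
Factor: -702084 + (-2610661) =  - 5^1*19^1*34871^1= - 3312745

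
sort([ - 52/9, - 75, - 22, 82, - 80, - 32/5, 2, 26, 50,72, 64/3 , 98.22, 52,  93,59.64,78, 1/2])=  [-80 , - 75 ,  -  22, - 32/5,- 52/9,  1/2,2, 64/3, 26,50,  52, 59.64,72,78, 82,  93 , 98.22 ]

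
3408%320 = 208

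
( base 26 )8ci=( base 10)5738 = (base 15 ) 1a78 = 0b1011001101010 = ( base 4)1121222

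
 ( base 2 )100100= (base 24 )1c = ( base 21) 1f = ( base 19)1h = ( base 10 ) 36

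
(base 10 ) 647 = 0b1010000111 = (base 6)2555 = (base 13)3aa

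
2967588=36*82433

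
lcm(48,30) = 240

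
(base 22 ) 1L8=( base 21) 239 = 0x3ba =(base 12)676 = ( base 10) 954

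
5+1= 6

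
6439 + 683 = 7122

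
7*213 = 1491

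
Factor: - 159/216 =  - 2^( - 3 )*3^( - 2 )*53^1 = - 53/72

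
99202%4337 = 3788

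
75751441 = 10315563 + 65435878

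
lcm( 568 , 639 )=5112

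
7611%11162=7611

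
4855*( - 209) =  -1014695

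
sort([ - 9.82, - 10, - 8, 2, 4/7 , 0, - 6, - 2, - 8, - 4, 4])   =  [ - 10, - 9.82, -8, - 8, - 6, - 4, - 2, 0, 4/7, 2, 4]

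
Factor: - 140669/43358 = - 2^(  -  1 )*7^( - 1) * 19^(- 1)* 863^1 = - 863/266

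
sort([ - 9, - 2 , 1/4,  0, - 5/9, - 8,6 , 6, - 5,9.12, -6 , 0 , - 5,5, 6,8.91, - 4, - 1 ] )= [ - 9,-8 , - 6, - 5, - 5, - 4, - 2, - 1, - 5/9, 0,0 , 1/4,5,6,6 , 6, 8.91,9.12]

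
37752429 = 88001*429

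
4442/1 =4442 = 4442.00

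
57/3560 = 57/3560 = 0.02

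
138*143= 19734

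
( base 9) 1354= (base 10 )1021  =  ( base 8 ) 1775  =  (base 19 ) 2FE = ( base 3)1101211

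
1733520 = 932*1860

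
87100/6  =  14516 + 2/3 = 14516.67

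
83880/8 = 10485 = 10485.00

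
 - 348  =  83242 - 83590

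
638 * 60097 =38341886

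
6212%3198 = 3014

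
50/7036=25/3518  =  0.01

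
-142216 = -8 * 17777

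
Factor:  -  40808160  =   - 2^5 * 3^2 * 5^1*17^1*1667^1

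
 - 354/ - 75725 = 354/75725 = 0.00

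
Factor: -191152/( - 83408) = 919/401 = 401^( - 1 )*919^1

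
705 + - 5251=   -4546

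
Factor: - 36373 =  - 36373^1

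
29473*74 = 2181002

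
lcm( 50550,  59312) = 4448400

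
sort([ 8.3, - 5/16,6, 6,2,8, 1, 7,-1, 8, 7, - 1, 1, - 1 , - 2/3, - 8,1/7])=[  -  8  , - 1,  -  1,- 1, - 2/3, - 5/16,1/7,  1, 1, 2,6, 6, 7,7, 8, 8, 8.3 ] 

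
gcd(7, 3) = 1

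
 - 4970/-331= 15 + 5/331 = 15.02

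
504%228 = 48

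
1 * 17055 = 17055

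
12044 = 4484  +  7560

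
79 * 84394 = 6667126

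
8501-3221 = 5280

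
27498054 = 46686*589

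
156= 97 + 59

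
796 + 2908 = 3704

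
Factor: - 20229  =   - 3^1*11^1*613^1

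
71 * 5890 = 418190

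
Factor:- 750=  - 2^1*3^1*5^3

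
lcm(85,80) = 1360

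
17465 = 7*2495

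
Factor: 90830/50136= 2^( - 2 )*3^( - 1)*5^1 * 31^1*293^1 * 2089^( - 1)= 45415/25068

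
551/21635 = 551/21635 = 0.03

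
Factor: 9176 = 2^3*31^1*37^1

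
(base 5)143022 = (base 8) 13574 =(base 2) 1011101111100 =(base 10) 6012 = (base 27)86i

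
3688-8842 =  - 5154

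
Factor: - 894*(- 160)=2^6*3^1*5^1*149^1 = 143040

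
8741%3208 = 2325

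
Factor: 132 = 2^2*3^1*11^1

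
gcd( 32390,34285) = 5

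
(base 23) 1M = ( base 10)45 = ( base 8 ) 55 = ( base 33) 1C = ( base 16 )2d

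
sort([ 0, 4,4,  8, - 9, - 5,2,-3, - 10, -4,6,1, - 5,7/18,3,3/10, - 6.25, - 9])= [ - 10, - 9, - 9, - 6.25,-5, - 5, - 4, - 3,0,  3/10, 7/18, 1,2,3,4, 4,6, 8 ] 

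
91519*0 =0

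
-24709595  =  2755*(-8969)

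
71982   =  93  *774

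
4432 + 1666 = 6098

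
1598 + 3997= 5595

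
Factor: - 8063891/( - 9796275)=3^ (- 3)*5^(- 2)*11^1*23^( - 1)*37^1*631^( - 1)*19813^1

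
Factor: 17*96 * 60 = 2^7*3^2*5^1*17^1= 97920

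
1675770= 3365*498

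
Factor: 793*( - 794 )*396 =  - 2^3 *3^2*11^1 * 13^1*61^1*397^1 = - 249338232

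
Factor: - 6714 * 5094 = - 34201116 = - 2^2*3^4 * 283^1*373^1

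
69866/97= 720 + 26/97 =720.27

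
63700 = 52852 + 10848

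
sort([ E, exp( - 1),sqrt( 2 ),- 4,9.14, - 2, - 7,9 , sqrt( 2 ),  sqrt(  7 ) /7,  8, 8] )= [-7,  -  4 , - 2, exp( -1 ) , sqrt(7 ) /7 , sqrt( 2),  sqrt( 2),E,8, 8,9, 9.14] 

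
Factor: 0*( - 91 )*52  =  0 = 0^1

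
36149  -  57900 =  - 21751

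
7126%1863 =1537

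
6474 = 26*249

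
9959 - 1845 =8114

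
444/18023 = 444/18023 = 0.02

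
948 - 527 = 421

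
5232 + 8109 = 13341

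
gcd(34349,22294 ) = 1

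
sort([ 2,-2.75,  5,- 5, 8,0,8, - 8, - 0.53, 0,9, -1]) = [ - 8, - 5, - 2.75, - 1, - 0.53,0, 0,  2,5, 8, 8,9]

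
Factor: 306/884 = 2^( - 1)*3^2 * 13^ ( - 1 )= 9/26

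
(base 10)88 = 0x58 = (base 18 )4G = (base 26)3a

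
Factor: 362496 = 2^11 * 3^1*59^1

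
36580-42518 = - 5938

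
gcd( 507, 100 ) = 1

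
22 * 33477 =736494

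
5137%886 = 707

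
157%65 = 27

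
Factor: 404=2^2 * 101^1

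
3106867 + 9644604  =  12751471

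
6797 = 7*971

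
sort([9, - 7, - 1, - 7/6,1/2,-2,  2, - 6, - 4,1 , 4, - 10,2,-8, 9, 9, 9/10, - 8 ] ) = [ - 10, - 8, - 8, - 7, - 6, - 4, - 2, -7/6, - 1,1/2, 9/10, 1 , 2, 2, 4,9 , 9,9 ] 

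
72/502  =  36/251 = 0.14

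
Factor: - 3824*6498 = -2^5*3^2*19^2*239^1= - 24848352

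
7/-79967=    - 7/79967 = - 0.00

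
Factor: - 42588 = -2^2 * 3^2*7^1 * 13^2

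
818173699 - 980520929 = - 162347230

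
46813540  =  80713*580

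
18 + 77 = 95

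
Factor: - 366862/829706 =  - 183431/414853= - 59^1*71^( - 1 )*3109^1*5843^ ( - 1 ) 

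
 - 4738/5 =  -4738/5 = - 947.60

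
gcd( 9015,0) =9015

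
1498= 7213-5715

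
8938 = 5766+3172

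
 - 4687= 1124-5811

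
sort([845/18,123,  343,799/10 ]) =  [ 845/18, 799/10,123 , 343] 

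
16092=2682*6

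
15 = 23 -8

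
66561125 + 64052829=130613954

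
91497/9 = 10166 + 1/3 = 10166.33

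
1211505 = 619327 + 592178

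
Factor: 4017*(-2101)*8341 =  -70395679497 = - 3^1*11^1*13^1  *  19^1*103^1*191^1 * 439^1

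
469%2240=469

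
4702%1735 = 1232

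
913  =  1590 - 677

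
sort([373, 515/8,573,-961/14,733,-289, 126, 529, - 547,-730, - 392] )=[  -  730,-547,-392, - 289,-961/14,515/8, 126, 373,529,573,733] 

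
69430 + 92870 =162300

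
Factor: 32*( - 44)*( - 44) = 61952=2^9*11^2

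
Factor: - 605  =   - 5^1*11^2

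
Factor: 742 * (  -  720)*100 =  - 2^7 * 3^2 * 5^3*7^1*53^1 = - 53424000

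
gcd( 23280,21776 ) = 16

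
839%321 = 197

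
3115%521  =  510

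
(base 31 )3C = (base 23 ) 4D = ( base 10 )105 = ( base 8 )151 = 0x69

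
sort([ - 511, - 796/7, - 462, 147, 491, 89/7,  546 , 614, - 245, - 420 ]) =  [ - 511, - 462, - 420, - 245,  -  796/7, 89/7,147, 491, 546, 614 ] 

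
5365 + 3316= 8681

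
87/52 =87/52 = 1.67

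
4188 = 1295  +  2893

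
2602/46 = 1301/23 =56.57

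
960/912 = 20/19 = 1.05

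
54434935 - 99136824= -44701889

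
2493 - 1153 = 1340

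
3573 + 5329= 8902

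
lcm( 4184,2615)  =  20920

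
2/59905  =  2/59905 = 0.00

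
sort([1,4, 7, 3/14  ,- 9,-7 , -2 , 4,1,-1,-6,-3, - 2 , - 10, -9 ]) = [ - 10 , - 9,- 9, - 7, - 6, -3, - 2,-2, - 1,3/14,  1 , 1, 4 , 4,7 ] 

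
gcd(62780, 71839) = 1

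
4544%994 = 568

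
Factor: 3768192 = 2^7*3^2*3271^1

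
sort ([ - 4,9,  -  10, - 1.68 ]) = [ - 10, - 4, - 1.68 , 9]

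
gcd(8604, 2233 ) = 1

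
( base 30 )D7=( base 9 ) 481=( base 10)397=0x18d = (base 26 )f7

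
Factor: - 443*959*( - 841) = 7^1 * 29^2*137^1*443^1 = 357287917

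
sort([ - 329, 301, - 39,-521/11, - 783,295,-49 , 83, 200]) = [ - 783,-329, - 49, - 521/11,-39, 83,200,295, 301] 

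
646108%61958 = 26528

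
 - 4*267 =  - 1068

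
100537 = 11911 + 88626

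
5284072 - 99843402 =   -  94559330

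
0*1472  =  0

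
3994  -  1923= 2071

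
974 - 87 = 887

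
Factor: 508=2^2*127^1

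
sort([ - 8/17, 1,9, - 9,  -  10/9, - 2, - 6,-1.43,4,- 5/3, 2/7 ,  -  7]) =[ - 9,-7, - 6,-2, - 5/3, - 1.43, - 10/9, -8/17, 2/7, 1,  4,9]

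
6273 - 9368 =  - 3095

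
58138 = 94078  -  35940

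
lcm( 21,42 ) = 42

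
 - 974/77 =-974/77 = -  12.65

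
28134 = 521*54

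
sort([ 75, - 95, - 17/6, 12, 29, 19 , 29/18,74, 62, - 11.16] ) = [-95,-11.16, - 17/6, 29/18, 12,19,29, 62,74,  75] 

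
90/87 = 1 + 1/29 = 1.03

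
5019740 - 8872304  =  - 3852564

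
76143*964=73401852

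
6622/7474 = 3311/3737 = 0.89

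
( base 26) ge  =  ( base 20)11A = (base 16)1ae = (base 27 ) FP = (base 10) 430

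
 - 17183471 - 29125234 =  - 46308705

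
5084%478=304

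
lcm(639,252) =17892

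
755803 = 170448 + 585355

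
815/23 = 815/23 = 35.43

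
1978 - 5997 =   -  4019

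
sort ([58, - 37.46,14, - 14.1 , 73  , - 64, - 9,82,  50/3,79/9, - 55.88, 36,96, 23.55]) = [ -64,-55.88,-37.46, - 14.1, - 9,79/9, 14, 50/3,  23.55, 36, 58, 73,  82,  96] 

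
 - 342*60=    -20520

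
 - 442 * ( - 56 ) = 24752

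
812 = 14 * 58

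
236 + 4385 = 4621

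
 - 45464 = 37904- 83368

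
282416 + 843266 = 1125682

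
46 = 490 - 444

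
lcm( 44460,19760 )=177840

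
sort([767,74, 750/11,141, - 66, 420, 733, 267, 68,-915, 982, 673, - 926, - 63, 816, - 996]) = [ - 996,-926, - 915, - 66, - 63, 68, 750/11,74, 141,  267, 420, 673, 733, 767, 816,  982]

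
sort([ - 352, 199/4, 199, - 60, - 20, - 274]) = [ - 352,  -  274, - 60, - 20, 199/4, 199]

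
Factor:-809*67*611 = - 33118033 = - 13^1*47^1* 67^1*809^1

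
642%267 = 108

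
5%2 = 1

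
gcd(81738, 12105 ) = 9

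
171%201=171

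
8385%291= 237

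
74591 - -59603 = 134194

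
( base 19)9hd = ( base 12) 20A9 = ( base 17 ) C6F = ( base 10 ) 3585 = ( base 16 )E01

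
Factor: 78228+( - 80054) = - 1826 = -2^1*11^1*83^1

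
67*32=2144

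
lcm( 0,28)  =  0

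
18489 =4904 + 13585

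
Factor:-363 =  - 3^1*11^2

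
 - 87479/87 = - 87479/87  =  - 1005.51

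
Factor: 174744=2^3*3^3*809^1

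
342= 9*38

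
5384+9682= 15066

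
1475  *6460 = 9528500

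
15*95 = 1425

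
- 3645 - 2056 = - 5701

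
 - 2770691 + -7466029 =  - 10236720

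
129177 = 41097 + 88080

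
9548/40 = 238 + 7/10 = 238.70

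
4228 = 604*7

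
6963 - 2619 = 4344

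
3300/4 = 825 =825.00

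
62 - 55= 7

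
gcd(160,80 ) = 80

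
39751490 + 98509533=138261023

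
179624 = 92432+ 87192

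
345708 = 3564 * 97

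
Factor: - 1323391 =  - 229^1*  5779^1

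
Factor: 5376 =2^8*3^1*7^1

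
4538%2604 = 1934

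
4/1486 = 2/743 = 0.00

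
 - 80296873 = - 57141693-23155180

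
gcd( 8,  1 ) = 1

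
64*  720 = 46080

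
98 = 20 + 78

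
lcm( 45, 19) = 855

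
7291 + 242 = 7533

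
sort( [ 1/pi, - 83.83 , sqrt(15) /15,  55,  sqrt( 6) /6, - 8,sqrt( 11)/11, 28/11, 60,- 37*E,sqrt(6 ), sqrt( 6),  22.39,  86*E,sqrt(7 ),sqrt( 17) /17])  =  [ - 37 * E,  -  83.83, - 8,  sqrt(17 )/17,sqrt( 15) /15,  sqrt(11)/11,  1/pi,sqrt( 6)/6, sqrt(6 ),sqrt( 6) , 28/11,  sqrt( 7 )  ,  22.39,55, 60,  86 * E]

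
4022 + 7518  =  11540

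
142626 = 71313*2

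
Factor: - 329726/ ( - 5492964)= 2^( - 1)*3^( - 1)*19^1*167^ ( - 1) * 2741^(-1)*8677^1 = 164863/2746482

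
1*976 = 976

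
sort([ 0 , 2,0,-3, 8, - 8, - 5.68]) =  [ - 8, - 5.68, - 3, 0 , 0, 2, 8]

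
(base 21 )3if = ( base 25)2IG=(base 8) 3264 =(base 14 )8a8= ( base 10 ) 1716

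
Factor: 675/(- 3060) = - 2^(-2)*3^1*5^1*17^( - 1 ) = - 15/68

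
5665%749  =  422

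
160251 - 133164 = 27087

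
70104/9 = 7789  +  1/3= 7789.33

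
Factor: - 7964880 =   -  2^4 * 3^1*5^1*7^1 *11^1*431^1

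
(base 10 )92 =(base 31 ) 2U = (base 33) 2Q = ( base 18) 52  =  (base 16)5C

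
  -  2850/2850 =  - 1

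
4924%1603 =115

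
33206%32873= 333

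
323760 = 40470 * 8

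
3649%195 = 139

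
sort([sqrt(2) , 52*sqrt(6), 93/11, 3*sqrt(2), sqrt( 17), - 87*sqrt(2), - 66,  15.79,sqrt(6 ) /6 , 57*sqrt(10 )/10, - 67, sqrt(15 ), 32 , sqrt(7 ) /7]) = [ - 87*sqrt(2 ), - 67, - 66,sqrt (7 ) /7, sqrt(6) /6,  sqrt(2 ), sqrt(15), sqrt(17 ),3*sqrt(2 ), 93/11, 15.79, 57*sqrt(10 ) /10 , 32, 52*sqrt( 6 ) ]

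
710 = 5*142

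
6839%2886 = 1067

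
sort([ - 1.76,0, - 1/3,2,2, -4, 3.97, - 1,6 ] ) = [ -4, - 1.76, - 1, - 1/3,0,  2,2,  3.97 , 6]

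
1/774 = 1/774 = 0.00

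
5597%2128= 1341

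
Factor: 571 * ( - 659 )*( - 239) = 239^1*571^1 * 659^1 = 89933071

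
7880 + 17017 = 24897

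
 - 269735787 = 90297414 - 360033201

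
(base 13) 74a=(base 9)1633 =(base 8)2335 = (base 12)879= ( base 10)1245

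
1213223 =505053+708170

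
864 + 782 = 1646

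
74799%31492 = 11815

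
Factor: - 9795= - 3^1*5^1*653^1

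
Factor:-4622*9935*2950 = - 2^2 * 5^3 * 59^1*1987^1*2311^1 = - 135462731500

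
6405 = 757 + 5648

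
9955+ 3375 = 13330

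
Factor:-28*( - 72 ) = 2^5*3^2 * 7^1 = 2016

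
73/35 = 73/35 = 2.09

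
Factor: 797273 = 797273^1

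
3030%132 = 126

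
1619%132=35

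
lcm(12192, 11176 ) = 134112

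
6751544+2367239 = 9118783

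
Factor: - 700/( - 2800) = 1/4 = 2^( - 2)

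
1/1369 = 1/1369 = 0.00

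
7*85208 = 596456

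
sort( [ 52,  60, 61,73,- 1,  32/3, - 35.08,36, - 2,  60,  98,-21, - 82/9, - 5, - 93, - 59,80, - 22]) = [ - 93, - 59, - 35.08, - 22, - 21, - 82/9, - 5, - 2, - 1,32/3, 36,52, 60, 60 , 61,  73  ,  80, 98 ] 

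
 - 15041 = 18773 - 33814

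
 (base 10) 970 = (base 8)1712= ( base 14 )4D4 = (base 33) TD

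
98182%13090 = 6552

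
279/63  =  4 + 3/7 = 4.43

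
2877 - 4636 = -1759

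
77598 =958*81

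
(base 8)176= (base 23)5b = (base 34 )3O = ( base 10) 126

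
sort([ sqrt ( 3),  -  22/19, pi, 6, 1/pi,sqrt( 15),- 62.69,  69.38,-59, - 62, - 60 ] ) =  [ - 62.69, - 62,  -  60, - 59, - 22/19, 1/pi  ,  sqrt( 3 ),pi,sqrt ( 15 ),  6, 69.38] 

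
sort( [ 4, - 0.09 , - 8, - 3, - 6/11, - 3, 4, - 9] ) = [ - 9, - 8, - 3, - 3, - 6/11,- 0.09,4,4 ]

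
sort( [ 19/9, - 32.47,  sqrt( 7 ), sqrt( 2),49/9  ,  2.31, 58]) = [- 32.47, sqrt (2), 19/9, 2.31, sqrt( 7 ), 49/9, 58] 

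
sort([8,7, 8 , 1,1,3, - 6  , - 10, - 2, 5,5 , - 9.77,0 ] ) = [-10,-9.77 , - 6, - 2,0 , 1, 1 , 3,  5, 5, 7, 8,8 ] 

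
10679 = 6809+3870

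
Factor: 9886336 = 2^7*77237^1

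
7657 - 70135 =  - 62478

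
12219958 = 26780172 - 14560214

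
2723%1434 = 1289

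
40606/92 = 441 + 17/46 = 441.37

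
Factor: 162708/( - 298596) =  - 7^1*13^1*167^(-1) = -  91/167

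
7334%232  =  142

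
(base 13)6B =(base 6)225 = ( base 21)45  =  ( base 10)89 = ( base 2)1011001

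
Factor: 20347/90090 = 2^(-1)* 3^( - 2) * 5^( - 1) * 7^(-1) * 11^(-1)*13^( - 1) * 20347^1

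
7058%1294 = 588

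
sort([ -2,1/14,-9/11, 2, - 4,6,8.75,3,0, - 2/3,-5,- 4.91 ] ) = [ - 5,-4.91, - 4,- 2, - 9/11, - 2/3 , 0,1/14,2,3, 6,8.75]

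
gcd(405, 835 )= 5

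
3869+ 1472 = 5341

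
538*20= 10760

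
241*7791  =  1877631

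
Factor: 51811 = 197^1*263^1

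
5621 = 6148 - 527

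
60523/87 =695 + 2/3 =695.67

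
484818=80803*6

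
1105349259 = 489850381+615498878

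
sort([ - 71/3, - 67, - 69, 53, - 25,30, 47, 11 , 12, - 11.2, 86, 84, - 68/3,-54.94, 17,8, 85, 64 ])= [-69, - 67, - 54.94, - 25, - 71/3, - 68/3, - 11.2,8, 11, 12,  17, 30, 47, 53, 64,84,85,86]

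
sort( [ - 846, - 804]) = [ - 846, - 804 ]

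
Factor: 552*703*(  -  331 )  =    -  2^3*3^1*  19^1*23^1*37^1*331^1 = - 128446536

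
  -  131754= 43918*( - 3 ) 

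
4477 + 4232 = 8709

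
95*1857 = 176415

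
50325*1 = 50325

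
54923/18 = 3051 + 5/18 = 3051.28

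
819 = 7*117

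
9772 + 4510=14282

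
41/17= 41/17=2.41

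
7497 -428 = 7069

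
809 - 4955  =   - 4146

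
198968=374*532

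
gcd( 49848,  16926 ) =186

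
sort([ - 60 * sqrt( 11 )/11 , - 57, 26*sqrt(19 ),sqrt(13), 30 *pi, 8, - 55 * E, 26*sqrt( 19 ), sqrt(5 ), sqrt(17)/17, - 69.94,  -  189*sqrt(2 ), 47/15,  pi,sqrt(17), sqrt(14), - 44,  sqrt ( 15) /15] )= [ - 189 * sqrt(2), - 55 * E,- 69.94, - 57, - 44, - 60 * sqrt( 11)/11, sqrt( 17 ) /17, sqrt(15)/15 , sqrt( 5 ) , 47/15, pi, sqrt(13), sqrt(14 ),sqrt(17),8, 30 * pi , 26*sqrt( 19), 26*sqrt (19 )]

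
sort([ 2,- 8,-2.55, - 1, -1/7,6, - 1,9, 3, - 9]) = [  -  9, - 8, - 2.55, - 1,  -  1, - 1/7, 2, 3,6,9]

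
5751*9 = 51759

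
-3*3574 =-10722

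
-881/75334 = -881/75334= -0.01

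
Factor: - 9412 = -2^2*13^1*181^1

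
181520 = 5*36304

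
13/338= 1/26 = 0.04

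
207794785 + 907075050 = 1114869835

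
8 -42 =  - 34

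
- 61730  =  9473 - 71203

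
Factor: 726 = 2^1*3^1*11^2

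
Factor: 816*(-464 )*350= - 2^9*  3^1*5^2*7^1 *17^1*29^1 = - 132518400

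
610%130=90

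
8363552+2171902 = 10535454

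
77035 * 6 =462210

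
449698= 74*6077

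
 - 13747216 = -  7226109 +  - 6521107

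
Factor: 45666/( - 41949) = - 2^1*43^1*79^( - 1 ) =- 86/79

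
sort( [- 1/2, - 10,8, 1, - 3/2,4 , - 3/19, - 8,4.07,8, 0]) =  [ - 10 ,-8 ,-3/2, - 1/2 , - 3/19,  0, 1, 4,4.07 , 8,8 ] 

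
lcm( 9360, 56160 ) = 56160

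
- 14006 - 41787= - 55793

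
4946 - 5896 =- 950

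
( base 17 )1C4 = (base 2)111110001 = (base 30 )gh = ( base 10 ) 497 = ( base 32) fh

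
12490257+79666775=92157032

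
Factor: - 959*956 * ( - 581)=532663124 = 2^2 *7^2 * 83^1 * 137^1 * 239^1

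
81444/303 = 27148/101 =268.79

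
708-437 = 271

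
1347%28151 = 1347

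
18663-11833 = 6830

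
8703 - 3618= 5085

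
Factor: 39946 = 2^1*19973^1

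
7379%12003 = 7379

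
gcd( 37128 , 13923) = 4641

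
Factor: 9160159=31^1*47^1*6287^1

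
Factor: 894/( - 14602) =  -3^1 * 7^( - 2 ) = - 3/49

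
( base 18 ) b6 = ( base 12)150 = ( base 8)314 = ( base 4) 3030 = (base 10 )204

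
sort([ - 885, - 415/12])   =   [ - 885, - 415/12] 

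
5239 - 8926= -3687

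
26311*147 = 3867717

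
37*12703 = 470011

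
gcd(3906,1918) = 14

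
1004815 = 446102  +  558713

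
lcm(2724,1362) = 2724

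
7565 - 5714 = 1851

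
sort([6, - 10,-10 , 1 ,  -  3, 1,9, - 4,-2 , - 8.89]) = [ - 10, - 10,-8.89 , - 4, - 3 , - 2, 1, 1, 6, 9]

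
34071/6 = 5678+1/2=5678.50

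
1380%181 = 113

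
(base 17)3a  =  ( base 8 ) 75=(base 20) 31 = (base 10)61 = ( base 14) 45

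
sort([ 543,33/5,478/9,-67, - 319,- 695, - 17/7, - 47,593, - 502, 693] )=[ - 695, - 502, - 319, - 67,-47, - 17/7,33/5, 478/9,543, 593, 693]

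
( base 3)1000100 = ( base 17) 297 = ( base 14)3aa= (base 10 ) 738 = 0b1011100010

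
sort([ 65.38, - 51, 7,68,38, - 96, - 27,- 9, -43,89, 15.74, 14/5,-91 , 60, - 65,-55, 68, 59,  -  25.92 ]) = [ - 96, - 91, - 65, - 55, -51, - 43, - 27,-25.92 ,-9,14/5, 7,15.74,38,59,60,65.38,68,68,89] 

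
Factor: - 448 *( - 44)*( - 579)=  - 2^8* 3^1*7^1*11^1*193^1 =- 11413248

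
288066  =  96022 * 3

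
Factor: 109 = 109^1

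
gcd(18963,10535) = 2107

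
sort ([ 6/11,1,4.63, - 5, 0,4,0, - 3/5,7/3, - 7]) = [-7, - 5 ,- 3/5,0,0,6/11,1  ,  7/3,4,4.63] 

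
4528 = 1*4528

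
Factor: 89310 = 2^1 * 3^1 * 5^1*13^1*229^1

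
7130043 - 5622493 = 1507550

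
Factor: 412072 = 2^3*19^1* 2711^1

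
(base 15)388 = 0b1100100011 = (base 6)3415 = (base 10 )803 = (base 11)670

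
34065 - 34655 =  - 590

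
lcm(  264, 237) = 20856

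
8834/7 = 1262  =  1262.00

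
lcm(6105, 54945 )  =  54945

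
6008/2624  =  751/328= 2.29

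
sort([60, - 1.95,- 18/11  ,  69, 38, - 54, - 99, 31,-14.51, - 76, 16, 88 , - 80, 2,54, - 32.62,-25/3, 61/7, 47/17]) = [ - 99, - 80,-76, - 54, - 32.62,-14.51,  -  25/3, - 1.95, - 18/11, 2, 47/17,61/7, 16,31 , 38, 54,60,69, 88]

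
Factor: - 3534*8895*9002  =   - 2^2* 3^2 * 5^1 * 7^1*19^1*31^1*593^1*643^1  =  - 282977239860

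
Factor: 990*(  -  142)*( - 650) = 91377000 = 2^3*3^2 *5^3 * 11^1*13^1*71^1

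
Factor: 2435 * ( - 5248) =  - 2^7 * 5^1*41^1*487^1  =  - 12778880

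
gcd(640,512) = 128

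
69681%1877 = 232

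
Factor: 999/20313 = 3^1*61^( - 1) = 3/61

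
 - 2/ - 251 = 2/251=0.01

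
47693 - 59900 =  - 12207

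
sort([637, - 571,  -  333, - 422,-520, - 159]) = [ - 571, - 520, - 422 ,- 333,- 159,637 ]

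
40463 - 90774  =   - 50311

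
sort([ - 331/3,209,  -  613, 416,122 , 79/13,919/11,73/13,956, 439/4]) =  [ - 613,-331/3,73/13, 79/13 , 919/11, 439/4,122,209, 416, 956]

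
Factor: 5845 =5^1*7^1*167^1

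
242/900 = 121/450 = 0.27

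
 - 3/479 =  - 3/479 =- 0.01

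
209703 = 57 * 3679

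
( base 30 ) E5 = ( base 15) 1d5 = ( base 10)425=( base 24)HH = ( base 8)651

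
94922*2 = 189844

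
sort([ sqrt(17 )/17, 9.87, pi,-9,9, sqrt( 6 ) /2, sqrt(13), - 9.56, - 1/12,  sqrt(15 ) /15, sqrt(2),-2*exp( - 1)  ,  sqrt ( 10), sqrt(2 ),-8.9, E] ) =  [ - 9.56, - 9,  -  8.9, - 2*exp( - 1),-1/12,sqrt( 17)/17,  sqrt (15 ) /15, sqrt(6)/2,sqrt(2 )  ,  sqrt(2 ), E,pi, sqrt( 10 ), sqrt(13), 9,9.87 ] 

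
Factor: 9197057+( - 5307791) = 3889266  =  2^1 * 3^1*648211^1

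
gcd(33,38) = 1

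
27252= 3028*9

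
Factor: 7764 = 2^2*3^1*647^1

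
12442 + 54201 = 66643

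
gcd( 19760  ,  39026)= 494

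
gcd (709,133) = 1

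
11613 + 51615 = 63228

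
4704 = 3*1568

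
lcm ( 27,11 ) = 297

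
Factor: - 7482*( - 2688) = 2^8*3^2  *7^1*29^1 * 43^1 = 20111616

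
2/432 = 1/216 = 0.00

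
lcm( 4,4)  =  4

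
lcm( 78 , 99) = 2574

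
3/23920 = 3/23920 = 0.00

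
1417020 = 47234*30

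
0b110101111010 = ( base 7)13026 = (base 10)3450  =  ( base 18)ABC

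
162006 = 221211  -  59205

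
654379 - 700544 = - 46165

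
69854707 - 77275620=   - 7420913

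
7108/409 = 7108/409  =  17.38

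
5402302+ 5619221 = 11021523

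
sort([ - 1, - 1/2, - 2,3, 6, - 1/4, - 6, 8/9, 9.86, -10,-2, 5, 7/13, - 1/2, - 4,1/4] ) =[ - 10, - 6  , - 4, - 2,-2, - 1, - 1/2, - 1/2,- 1/4, 1/4 , 7/13, 8/9,  3,5,6,9.86]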